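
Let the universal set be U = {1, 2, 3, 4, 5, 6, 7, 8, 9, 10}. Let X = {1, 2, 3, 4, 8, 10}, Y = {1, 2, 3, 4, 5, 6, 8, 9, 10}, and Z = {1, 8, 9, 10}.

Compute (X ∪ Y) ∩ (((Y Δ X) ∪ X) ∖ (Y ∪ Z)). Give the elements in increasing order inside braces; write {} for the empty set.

X ∪ Y = {1, 2, 3, 4, 5, 6, 8, 9, 10}
Y Δ X = {5, 6, 9}
(Y Δ X) ∪ X = {1, 2, 3, 4, 5, 6, 8, 9, 10}
Y ∪ Z = {1, 2, 3, 4, 5, 6, 8, 9, 10}
((Y Δ X) ∪ X) ∖ (Y ∪ Z) = {}
(X ∪ Y) ∩ (((Y Δ X) ∪ X) ∖ (Y ∪ Z)) = {}

{}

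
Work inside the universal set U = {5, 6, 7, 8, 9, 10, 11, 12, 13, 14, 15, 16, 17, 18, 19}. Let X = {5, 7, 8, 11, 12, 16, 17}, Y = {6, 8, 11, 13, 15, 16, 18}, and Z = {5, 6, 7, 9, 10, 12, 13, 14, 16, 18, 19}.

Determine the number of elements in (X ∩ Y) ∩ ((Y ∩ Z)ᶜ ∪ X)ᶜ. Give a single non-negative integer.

X ∩ Y = {8, 11, 16}
Y ∩ Z = {6, 13, 16, 18}
(Y ∩ Z)ᶜ = {5, 7, 8, 9, 10, 11, 12, 14, 15, 17, 19}
(Y ∩ Z)ᶜ ∪ X = {5, 7, 8, 9, 10, 11, 12, 14, 15, 16, 17, 19}
((Y ∩ Z)ᶜ ∪ X)ᶜ = {6, 13, 18}
(X ∩ Y) ∩ ((Y ∩ Z)ᶜ ∪ X)ᶜ = {}
|(X ∩ Y) ∩ ((Y ∩ Z)ᶜ ∪ X)ᶜ| = 0

0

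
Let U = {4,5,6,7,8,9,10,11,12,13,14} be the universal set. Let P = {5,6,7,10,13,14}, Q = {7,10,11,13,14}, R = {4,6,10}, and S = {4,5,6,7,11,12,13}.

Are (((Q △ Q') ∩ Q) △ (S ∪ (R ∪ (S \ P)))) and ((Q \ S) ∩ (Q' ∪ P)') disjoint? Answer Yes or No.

Q' = {4,5,6,8,9,12}
Q △ Q' = {4,5,6,7,8,9,10,11,12,13,14}
(Q △ Q') ∩ Q = {7,10,11,13,14}
S \ P = {4,11,12}
R ∪ (S \ P) = {4,6,10,11,12}
S ∪ (R ∪ (S \ P)) = {4,5,6,7,10,11,12,13}
((Q △ Q') ∩ Q) △ (S ∪ (R ∪ (S \ P))) = {4,5,6,12,14}
Q \ S = {10,14}
Q' ∪ P = {4,5,6,7,8,9,10,12,13,14}
(Q' ∪ P)' = {11}
(Q \ S) ∩ (Q' ∪ P)' = {}
{4,5,6,12,14} and {} share no elements.

Yes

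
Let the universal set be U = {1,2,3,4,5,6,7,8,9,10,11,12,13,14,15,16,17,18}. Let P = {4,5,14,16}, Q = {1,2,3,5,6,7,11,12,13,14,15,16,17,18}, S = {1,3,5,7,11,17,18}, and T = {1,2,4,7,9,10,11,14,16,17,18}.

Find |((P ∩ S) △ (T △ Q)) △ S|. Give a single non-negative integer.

13

P ∩ S = {5}
T △ Q = {3,4,5,6,9,10,12,13,15}
(P ∩ S) △ (T △ Q) = {3,4,6,9,10,12,13,15}
((P ∩ S) △ (T △ Q)) △ S = {1,4,5,6,7,9,10,11,12,13,15,17,18}
|((P ∩ S) △ (T △ Q)) △ S| = 13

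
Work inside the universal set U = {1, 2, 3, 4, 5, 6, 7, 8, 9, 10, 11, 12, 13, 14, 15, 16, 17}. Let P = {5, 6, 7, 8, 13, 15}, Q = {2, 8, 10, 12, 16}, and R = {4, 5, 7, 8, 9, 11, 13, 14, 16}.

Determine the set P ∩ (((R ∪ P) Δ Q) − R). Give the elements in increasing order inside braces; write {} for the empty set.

{6, 15}

R ∪ P = {4, 5, 6, 7, 8, 9, 11, 13, 14, 15, 16}
(R ∪ P) Δ Q = {2, 4, 5, 6, 7, 9, 10, 11, 12, 13, 14, 15}
((R ∪ P) Δ Q) − R = {2, 6, 10, 12, 15}
P ∩ (((R ∪ P) Δ Q) − R) = {6, 15}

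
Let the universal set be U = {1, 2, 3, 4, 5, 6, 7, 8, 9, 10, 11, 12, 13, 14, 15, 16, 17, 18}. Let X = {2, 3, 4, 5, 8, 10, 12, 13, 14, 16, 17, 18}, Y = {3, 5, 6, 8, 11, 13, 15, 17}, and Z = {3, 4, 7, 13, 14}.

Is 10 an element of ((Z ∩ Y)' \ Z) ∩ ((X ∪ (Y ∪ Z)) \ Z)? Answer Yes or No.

Yes

10 ∉ Z and 10 ∉ Y, so 10 ∉ Z ∩ Y
10 ∈ (Z ∩ Y)' since 10 ∉ (Z ∩ Y)
10 ∈ (Z ∩ Y)' and 10 ∉ Z, so 10 ∈ (Z ∩ Y)' \ Z
10 ∉ Y and 10 ∉ Z, so 10 ∉ Y ∪ Z
10 ∈ X and 10 ∉ (Y ∪ Z), so 10 ∈ X ∪ (Y ∪ Z)
10 ∈ (X ∪ (Y ∪ Z)) and 10 ∉ Z, so 10 ∈ (X ∪ (Y ∪ Z)) \ Z
10 ∈ ((Z ∩ Y)' \ Z) and 10 ∈ ((X ∪ (Y ∪ Z)) \ Z), so 10 ∈ ((Z ∩ Y)' \ Z) ∩ ((X ∪ (Y ∪ Z)) \ Z)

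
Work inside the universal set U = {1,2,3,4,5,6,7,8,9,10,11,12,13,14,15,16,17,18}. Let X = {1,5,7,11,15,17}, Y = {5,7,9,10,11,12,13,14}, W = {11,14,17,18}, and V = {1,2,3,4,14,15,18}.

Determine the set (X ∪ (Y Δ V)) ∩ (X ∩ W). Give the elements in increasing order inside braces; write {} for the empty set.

{11,17}

Y Δ V = {1,2,3,4,5,7,9,10,11,12,13,15,18}
X ∪ (Y Δ V) = {1,2,3,4,5,7,9,10,11,12,13,15,17,18}
X ∩ W = {11,17}
(X ∪ (Y Δ V)) ∩ (X ∩ W) = {11,17}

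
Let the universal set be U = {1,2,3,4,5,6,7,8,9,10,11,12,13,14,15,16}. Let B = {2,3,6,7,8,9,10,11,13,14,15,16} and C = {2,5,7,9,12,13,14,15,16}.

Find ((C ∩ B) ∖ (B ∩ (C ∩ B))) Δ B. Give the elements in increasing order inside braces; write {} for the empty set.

{2,3,6,7,8,9,10,11,13,14,15,16}

C ∩ B = {2,7,9,13,14,15,16}
B ∩ (C ∩ B) = {2,7,9,13,14,15,16}
(C ∩ B) ∖ (B ∩ (C ∩ B)) = {}
((C ∩ B) ∖ (B ∩ (C ∩ B))) Δ B = {2,3,6,7,8,9,10,11,13,14,15,16}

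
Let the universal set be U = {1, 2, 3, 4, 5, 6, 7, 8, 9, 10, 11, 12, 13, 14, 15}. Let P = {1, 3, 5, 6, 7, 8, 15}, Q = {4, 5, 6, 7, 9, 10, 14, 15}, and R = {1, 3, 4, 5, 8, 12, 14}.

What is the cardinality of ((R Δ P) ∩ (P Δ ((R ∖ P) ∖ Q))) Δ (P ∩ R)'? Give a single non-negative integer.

R Δ P = {4, 6, 7, 12, 14, 15}
R ∖ P = {4, 12, 14}
(R ∖ P) ∖ Q = {12}
P Δ ((R ∖ P) ∖ Q) = {1, 3, 5, 6, 7, 8, 12, 15}
(R Δ P) ∩ (P Δ ((R ∖ P) ∖ Q)) = {6, 7, 12, 15}
P ∩ R = {1, 3, 5, 8}
(P ∩ R)' = {2, 4, 6, 7, 9, 10, 11, 12, 13, 14, 15}
((R Δ P) ∩ (P Δ ((R ∖ P) ∖ Q))) Δ (P ∩ R)' = {2, 4, 9, 10, 11, 13, 14}
|((R Δ P) ∩ (P Δ ((R ∖ P) ∖ Q))) Δ (P ∩ R)'| = 7

7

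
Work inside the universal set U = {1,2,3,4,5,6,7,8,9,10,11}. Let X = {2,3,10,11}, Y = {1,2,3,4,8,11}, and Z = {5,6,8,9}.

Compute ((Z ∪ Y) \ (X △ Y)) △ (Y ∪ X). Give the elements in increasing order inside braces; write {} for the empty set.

{1,4,5,6,8,9,10}

Z ∪ Y = {1,2,3,4,5,6,8,9,11}
X △ Y = {1,4,8,10}
(Z ∪ Y) \ (X △ Y) = {2,3,5,6,9,11}
Y ∪ X = {1,2,3,4,8,10,11}
((Z ∪ Y) \ (X △ Y)) △ (Y ∪ X) = {1,4,5,6,8,9,10}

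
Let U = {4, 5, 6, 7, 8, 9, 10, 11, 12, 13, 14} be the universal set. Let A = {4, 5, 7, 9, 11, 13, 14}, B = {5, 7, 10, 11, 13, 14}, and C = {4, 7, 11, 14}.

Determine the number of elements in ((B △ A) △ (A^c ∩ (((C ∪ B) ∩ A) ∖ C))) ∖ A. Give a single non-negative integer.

B △ A = {4, 9, 10}
A^c = {6, 8, 10, 12}
C ∪ B = {4, 5, 7, 10, 11, 13, 14}
(C ∪ B) ∩ A = {4, 5, 7, 11, 13, 14}
((C ∪ B) ∩ A) ∖ C = {5, 13}
A^c ∩ (((C ∪ B) ∩ A) ∖ C) = {}
(B △ A) △ (A^c ∩ (((C ∪ B) ∩ A) ∖ C)) = {4, 9, 10}
((B △ A) △ (A^c ∩ (((C ∪ B) ∩ A) ∖ C))) ∖ A = {10}
|((B △ A) △ (A^c ∩ (((C ∪ B) ∩ A) ∖ C))) ∖ A| = 1

1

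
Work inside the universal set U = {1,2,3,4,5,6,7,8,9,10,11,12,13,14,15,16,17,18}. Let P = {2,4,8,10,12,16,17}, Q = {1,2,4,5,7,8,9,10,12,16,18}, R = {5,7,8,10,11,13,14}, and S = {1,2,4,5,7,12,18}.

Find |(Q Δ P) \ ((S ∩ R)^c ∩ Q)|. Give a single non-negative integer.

Q Δ P = {1,5,7,9,17,18}
S ∩ R = {5,7}
(S ∩ R)^c = {1,2,3,4,6,8,9,10,11,12,13,14,15,16,17,18}
(S ∩ R)^c ∩ Q = {1,2,4,8,9,10,12,16,18}
(Q Δ P) \ ((S ∩ R)^c ∩ Q) = {5,7,17}
|(Q Δ P) \ ((S ∩ R)^c ∩ Q)| = 3

3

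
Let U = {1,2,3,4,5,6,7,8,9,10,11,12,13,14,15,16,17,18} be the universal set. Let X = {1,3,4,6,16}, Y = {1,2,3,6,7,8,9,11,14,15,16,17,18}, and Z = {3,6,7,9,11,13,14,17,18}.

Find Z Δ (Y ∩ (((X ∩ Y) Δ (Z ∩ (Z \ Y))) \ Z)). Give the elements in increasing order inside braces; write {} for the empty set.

{1,3,6,7,9,11,13,14,16,17,18}

X ∩ Y = {1,3,6,16}
Z \ Y = {13}
Z ∩ (Z \ Y) = {13}
(X ∩ Y) Δ (Z ∩ (Z \ Y)) = {1,3,6,13,16}
((X ∩ Y) Δ (Z ∩ (Z \ Y))) \ Z = {1,16}
Y ∩ (((X ∩ Y) Δ (Z ∩ (Z \ Y))) \ Z) = {1,16}
Z Δ (Y ∩ (((X ∩ Y) Δ (Z ∩ (Z \ Y))) \ Z)) = {1,3,6,7,9,11,13,14,16,17,18}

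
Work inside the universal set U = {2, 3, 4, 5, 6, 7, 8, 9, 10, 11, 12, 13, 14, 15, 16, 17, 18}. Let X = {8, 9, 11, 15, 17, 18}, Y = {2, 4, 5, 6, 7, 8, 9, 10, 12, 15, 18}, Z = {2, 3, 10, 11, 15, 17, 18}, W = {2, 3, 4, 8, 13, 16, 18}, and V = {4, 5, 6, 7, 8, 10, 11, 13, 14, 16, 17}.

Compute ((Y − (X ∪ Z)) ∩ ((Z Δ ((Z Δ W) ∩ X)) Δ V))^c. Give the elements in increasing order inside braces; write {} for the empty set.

{2, 3, 8, 9, 10, 11, 12, 13, 14, 15, 16, 17, 18}

X ∪ Z = {2, 3, 8, 9, 10, 11, 15, 17, 18}
Y − (X ∪ Z) = {4, 5, 6, 7, 12}
Z Δ W = {4, 8, 10, 11, 13, 15, 16, 17}
(Z Δ W) ∩ X = {8, 11, 15, 17}
Z Δ ((Z Δ W) ∩ X) = {2, 3, 8, 10, 18}
(Z Δ ((Z Δ W) ∩ X)) Δ V = {2, 3, 4, 5, 6, 7, 11, 13, 14, 16, 17, 18}
(Y − (X ∪ Z)) ∩ ((Z Δ ((Z Δ W) ∩ X)) Δ V) = {4, 5, 6, 7}
((Y − (X ∪ Z)) ∩ ((Z Δ ((Z Δ W) ∩ X)) Δ V))^c = {2, 3, 8, 9, 10, 11, 12, 13, 14, 15, 16, 17, 18}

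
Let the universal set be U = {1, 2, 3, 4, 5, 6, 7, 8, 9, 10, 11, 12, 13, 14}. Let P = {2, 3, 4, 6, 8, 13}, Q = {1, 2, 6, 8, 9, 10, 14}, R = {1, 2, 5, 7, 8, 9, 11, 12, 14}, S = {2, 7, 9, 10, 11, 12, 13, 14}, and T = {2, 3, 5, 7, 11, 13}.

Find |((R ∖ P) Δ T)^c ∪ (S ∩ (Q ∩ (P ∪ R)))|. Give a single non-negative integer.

10

R ∖ P = {1, 5, 7, 9, 11, 12, 14}
(R ∖ P) Δ T = {1, 2, 3, 9, 12, 13, 14}
((R ∖ P) Δ T)^c = {4, 5, 6, 7, 8, 10, 11}
P ∪ R = {1, 2, 3, 4, 5, 6, 7, 8, 9, 11, 12, 13, 14}
Q ∩ (P ∪ R) = {1, 2, 6, 8, 9, 14}
S ∩ (Q ∩ (P ∪ R)) = {2, 9, 14}
((R ∖ P) Δ T)^c ∪ (S ∩ (Q ∩ (P ∪ R))) = {2, 4, 5, 6, 7, 8, 9, 10, 11, 14}
|((R ∖ P) Δ T)^c ∪ (S ∩ (Q ∩ (P ∪ R)))| = 10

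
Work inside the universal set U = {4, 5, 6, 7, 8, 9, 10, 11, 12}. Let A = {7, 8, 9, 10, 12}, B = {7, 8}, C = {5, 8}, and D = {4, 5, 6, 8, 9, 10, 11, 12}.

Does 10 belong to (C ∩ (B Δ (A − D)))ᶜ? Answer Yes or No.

10 ∈ A and 10 ∈ D, so 10 ∉ A − D
10 ∉ B and 10 ∉ (A − D), so 10 ∉ B Δ (A − D)
10 ∉ C and 10 ∉ (B Δ (A − D)), so 10 ∉ C ∩ (B Δ (A − D))
10 ∈ (C ∩ (B Δ (A − D)))ᶜ since 10 ∉ (C ∩ (B Δ (A − D)))

Yes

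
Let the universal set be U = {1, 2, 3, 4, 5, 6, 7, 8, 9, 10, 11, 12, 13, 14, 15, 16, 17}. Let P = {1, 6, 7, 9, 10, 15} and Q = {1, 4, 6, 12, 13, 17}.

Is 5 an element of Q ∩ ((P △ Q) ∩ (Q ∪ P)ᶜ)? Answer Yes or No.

No

5 ∉ P and 5 ∉ Q, so 5 ∉ P △ Q
5 ∉ Q and 5 ∉ P, so 5 ∉ Q ∪ P
5 ∈ (Q ∪ P)ᶜ since 5 ∉ (Q ∪ P)
5 ∉ (P △ Q) and 5 ∈ (Q ∪ P)ᶜ, so 5 ∉ (P △ Q) ∩ (Q ∪ P)ᶜ
5 ∉ Q and 5 ∉ ((P △ Q) ∩ (Q ∪ P)ᶜ), so 5 ∉ Q ∩ ((P △ Q) ∩ (Q ∪ P)ᶜ)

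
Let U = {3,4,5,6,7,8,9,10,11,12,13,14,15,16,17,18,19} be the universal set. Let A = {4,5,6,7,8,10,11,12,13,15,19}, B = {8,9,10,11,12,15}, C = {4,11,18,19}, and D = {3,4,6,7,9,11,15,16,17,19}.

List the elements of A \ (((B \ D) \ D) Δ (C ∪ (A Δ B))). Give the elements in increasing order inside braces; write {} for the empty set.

{15}

B \ D = {8,10,12}
(B \ D) \ D = {8,10,12}
A Δ B = {4,5,6,7,9,13,19}
C ∪ (A Δ B) = {4,5,6,7,9,11,13,18,19}
((B \ D) \ D) Δ (C ∪ (A Δ B)) = {4,5,6,7,8,9,10,11,12,13,18,19}
A \ (((B \ D) \ D) Δ (C ∪ (A Δ B))) = {15}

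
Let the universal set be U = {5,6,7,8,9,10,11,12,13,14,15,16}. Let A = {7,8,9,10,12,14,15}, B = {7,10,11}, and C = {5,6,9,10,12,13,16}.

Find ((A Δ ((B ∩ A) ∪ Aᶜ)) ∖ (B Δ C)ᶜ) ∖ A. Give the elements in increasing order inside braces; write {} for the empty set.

B ∩ A = {7,10}
Aᶜ = {5,6,11,13,16}
(B ∩ A) ∪ Aᶜ = {5,6,7,10,11,13,16}
A Δ ((B ∩ A) ∪ Aᶜ) = {5,6,8,9,11,12,13,14,15,16}
B Δ C = {5,6,7,9,11,12,13,16}
(B Δ C)ᶜ = {8,10,14,15}
(A Δ ((B ∩ A) ∪ Aᶜ)) ∖ (B Δ C)ᶜ = {5,6,9,11,12,13,16}
((A Δ ((B ∩ A) ∪ Aᶜ)) ∖ (B Δ C)ᶜ) ∖ A = {5,6,11,13,16}

{5,6,11,13,16}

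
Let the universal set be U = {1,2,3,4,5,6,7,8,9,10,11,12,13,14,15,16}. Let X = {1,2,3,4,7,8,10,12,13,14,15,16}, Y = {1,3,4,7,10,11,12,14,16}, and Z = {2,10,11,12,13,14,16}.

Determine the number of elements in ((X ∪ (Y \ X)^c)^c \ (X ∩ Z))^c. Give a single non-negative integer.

15

Y \ X = {11}
(Y \ X)^c = {1,2,3,4,5,6,7,8,9,10,12,13,14,15,16}
X ∪ (Y \ X)^c = {1,2,3,4,5,6,7,8,9,10,12,13,14,15,16}
(X ∪ (Y \ X)^c)^c = {11}
X ∩ Z = {2,10,12,13,14,16}
(X ∪ (Y \ X)^c)^c \ (X ∩ Z) = {11}
((X ∪ (Y \ X)^c)^c \ (X ∩ Z))^c = {1,2,3,4,5,6,7,8,9,10,12,13,14,15,16}
|((X ∪ (Y \ X)^c)^c \ (X ∩ Z))^c| = 15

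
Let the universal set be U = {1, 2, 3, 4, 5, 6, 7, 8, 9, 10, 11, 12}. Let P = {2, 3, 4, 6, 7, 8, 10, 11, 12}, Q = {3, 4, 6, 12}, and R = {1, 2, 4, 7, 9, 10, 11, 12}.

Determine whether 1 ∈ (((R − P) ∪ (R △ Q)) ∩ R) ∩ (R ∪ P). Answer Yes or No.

Yes

1 ∈ R and 1 ∉ P, so 1 ∈ R − P
1 ∈ R and 1 ∉ Q, so 1 ∈ R △ Q
1 ∈ (R − P) and 1 ∈ (R △ Q), so 1 ∈ (R − P) ∪ (R △ Q)
1 ∈ ((R − P) ∪ (R △ Q)) and 1 ∈ R, so 1 ∈ ((R − P) ∪ (R △ Q)) ∩ R
1 ∈ R and 1 ∉ P, so 1 ∈ R ∪ P
1 ∈ (((R − P) ∪ (R △ Q)) ∩ R) and 1 ∈ (R ∪ P), so 1 ∈ (((R − P) ∪ (R △ Q)) ∩ R) ∩ (R ∪ P)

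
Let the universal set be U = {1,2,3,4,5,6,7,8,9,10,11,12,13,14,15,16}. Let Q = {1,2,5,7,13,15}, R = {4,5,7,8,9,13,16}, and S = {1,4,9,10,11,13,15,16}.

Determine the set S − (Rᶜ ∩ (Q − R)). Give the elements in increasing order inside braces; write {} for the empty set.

{4,9,10,11,13,16}

Rᶜ = {1,2,3,6,10,11,12,14,15}
Q − R = {1,2,15}
Rᶜ ∩ (Q − R) = {1,2,15}
S − (Rᶜ ∩ (Q − R)) = {4,9,10,11,13,16}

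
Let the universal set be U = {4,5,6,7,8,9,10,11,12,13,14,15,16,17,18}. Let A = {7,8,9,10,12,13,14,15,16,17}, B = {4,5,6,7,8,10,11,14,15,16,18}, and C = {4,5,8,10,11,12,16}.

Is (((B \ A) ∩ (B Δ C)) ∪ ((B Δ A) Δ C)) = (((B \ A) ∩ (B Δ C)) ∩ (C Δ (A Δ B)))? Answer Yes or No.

B \ A = {4,5,6,11,18}
B Δ C = {6,7,12,14,15,18}
(B \ A) ∩ (B Δ C) = {6,18}
B Δ A = {4,5,6,9,11,12,13,17,18}
(B Δ A) Δ C = {6,8,9,10,13,16,17,18}
((B \ A) ∩ (B Δ C)) ∪ ((B Δ A) Δ C) = {6,8,9,10,13,16,17,18}
A Δ B = {4,5,6,9,11,12,13,17,18}
C Δ (A Δ B) = {6,8,9,10,13,16,17,18}
((B \ A) ∩ (B Δ C)) ∩ (C Δ (A Δ B)) = {6,18}
8 ∈ ((B \ A) ∩ (B Δ C)) ∪ ((B Δ A) Δ C) but 8 ∉ ((B \ A) ∩ (B Δ C)) ∩ (C Δ (A Δ B)), so they differ.

No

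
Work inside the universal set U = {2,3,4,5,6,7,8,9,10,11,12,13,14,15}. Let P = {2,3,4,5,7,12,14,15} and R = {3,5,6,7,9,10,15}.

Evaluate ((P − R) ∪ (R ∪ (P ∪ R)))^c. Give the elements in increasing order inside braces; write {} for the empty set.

{8,11,13}

P − R = {2,4,12,14}
P ∪ R = {2,3,4,5,6,7,9,10,12,14,15}
R ∪ (P ∪ R) = {2,3,4,5,6,7,9,10,12,14,15}
(P − R) ∪ (R ∪ (P ∪ R)) = {2,3,4,5,6,7,9,10,12,14,15}
((P − R) ∪ (R ∪ (P ∪ R)))^c = {8,11,13}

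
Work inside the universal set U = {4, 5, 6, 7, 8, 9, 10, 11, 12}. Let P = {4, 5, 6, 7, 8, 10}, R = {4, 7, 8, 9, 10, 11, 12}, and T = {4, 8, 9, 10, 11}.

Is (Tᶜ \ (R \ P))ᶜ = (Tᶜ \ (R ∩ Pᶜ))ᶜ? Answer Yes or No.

Tᶜ = {5, 6, 7, 12}
R \ P = {9, 11, 12}
Tᶜ \ (R \ P) = {5, 6, 7}
(Tᶜ \ (R \ P))ᶜ = {4, 8, 9, 10, 11, 12}
Pᶜ = {9, 11, 12}
R ∩ Pᶜ = {9, 11, 12}
Tᶜ \ (R ∩ Pᶜ) = {5, 6, 7}
(Tᶜ \ (R ∩ Pᶜ))ᶜ = {4, 8, 9, 10, 11, 12}
Both equal {4, 8, 9, 10, 11, 12}, so (Tᶜ \ (R \ P))ᶜ = (Tᶜ \ (R ∩ Pᶜ))ᶜ.

Yes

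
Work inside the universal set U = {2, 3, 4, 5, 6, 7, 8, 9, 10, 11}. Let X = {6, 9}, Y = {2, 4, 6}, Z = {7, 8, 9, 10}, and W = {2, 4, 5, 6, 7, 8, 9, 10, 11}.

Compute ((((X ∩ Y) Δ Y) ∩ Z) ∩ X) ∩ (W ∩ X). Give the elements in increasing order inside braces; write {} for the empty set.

X ∩ Y = {6}
(X ∩ Y) Δ Y = {2, 4}
((X ∩ Y) Δ Y) ∩ Z = {}
(((X ∩ Y) Δ Y) ∩ Z) ∩ X = {}
W ∩ X = {6, 9}
((((X ∩ Y) Δ Y) ∩ Z) ∩ X) ∩ (W ∩ X) = {}

{}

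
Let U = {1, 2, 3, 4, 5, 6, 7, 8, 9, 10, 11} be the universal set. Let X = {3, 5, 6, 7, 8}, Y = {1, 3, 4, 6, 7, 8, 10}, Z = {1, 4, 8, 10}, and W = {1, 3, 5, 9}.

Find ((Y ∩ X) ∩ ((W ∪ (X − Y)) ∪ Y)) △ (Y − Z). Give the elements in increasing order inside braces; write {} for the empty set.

{8}

Y ∩ X = {3, 6, 7, 8}
X − Y = {5}
W ∪ (X − Y) = {1, 3, 5, 9}
(W ∪ (X − Y)) ∪ Y = {1, 3, 4, 5, 6, 7, 8, 9, 10}
(Y ∩ X) ∩ ((W ∪ (X − Y)) ∪ Y) = {3, 6, 7, 8}
Y − Z = {3, 6, 7}
((Y ∩ X) ∩ ((W ∪ (X − Y)) ∪ Y)) △ (Y − Z) = {8}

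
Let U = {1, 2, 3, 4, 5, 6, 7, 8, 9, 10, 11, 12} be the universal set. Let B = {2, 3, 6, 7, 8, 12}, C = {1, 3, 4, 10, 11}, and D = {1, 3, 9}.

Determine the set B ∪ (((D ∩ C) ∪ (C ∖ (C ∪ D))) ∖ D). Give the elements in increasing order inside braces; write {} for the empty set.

{2, 3, 6, 7, 8, 12}

D ∩ C = {1, 3}
C ∪ D = {1, 3, 4, 9, 10, 11}
C ∖ (C ∪ D) = {}
(D ∩ C) ∪ (C ∖ (C ∪ D)) = {1, 3}
((D ∩ C) ∪ (C ∖ (C ∪ D))) ∖ D = {}
B ∪ (((D ∩ C) ∪ (C ∖ (C ∪ D))) ∖ D) = {2, 3, 6, 7, 8, 12}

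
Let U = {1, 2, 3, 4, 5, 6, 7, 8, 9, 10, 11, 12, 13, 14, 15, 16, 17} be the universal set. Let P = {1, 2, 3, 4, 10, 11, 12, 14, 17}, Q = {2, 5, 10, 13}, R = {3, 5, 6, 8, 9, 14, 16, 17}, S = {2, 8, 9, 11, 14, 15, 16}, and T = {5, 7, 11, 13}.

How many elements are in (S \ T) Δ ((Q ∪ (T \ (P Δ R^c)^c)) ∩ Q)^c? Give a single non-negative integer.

S \ T = {2, 8, 9, 14, 15, 16}
R^c = {1, 2, 4, 7, 10, 11, 12, 13, 15}
P Δ R^c = {3, 7, 13, 14, 15, 17}
(P Δ R^c)^c = {1, 2, 4, 5, 6, 8, 9, 10, 11, 12, 16}
T \ (P Δ R^c)^c = {7, 13}
Q ∪ (T \ (P Δ R^c)^c) = {2, 5, 7, 10, 13}
(Q ∪ (T \ (P Δ R^c)^c)) ∩ Q = {2, 5, 10, 13}
((Q ∪ (T \ (P Δ R^c)^c)) ∩ Q)^c = {1, 3, 4, 6, 7, 8, 9, 11, 12, 14, 15, 16, 17}
(S \ T) Δ ((Q ∪ (T \ (P Δ R^c)^c)) ∩ Q)^c = {1, 2, 3, 4, 6, 7, 11, 12, 17}
|(S \ T) Δ ((Q ∪ (T \ (P Δ R^c)^c)) ∩ Q)^c| = 9

9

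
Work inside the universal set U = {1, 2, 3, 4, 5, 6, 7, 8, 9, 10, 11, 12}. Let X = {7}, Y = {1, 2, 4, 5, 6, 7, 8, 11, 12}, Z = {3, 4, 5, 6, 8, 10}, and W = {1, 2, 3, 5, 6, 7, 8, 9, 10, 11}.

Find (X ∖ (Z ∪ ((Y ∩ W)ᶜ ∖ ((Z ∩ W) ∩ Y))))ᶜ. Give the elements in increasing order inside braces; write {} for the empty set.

{1, 2, 3, 4, 5, 6, 8, 9, 10, 11, 12}

Y ∩ W = {1, 2, 5, 6, 7, 8, 11}
(Y ∩ W)ᶜ = {3, 4, 9, 10, 12}
Z ∩ W = {3, 5, 6, 8, 10}
(Z ∩ W) ∩ Y = {5, 6, 8}
(Y ∩ W)ᶜ ∖ ((Z ∩ W) ∩ Y) = {3, 4, 9, 10, 12}
Z ∪ ((Y ∩ W)ᶜ ∖ ((Z ∩ W) ∩ Y)) = {3, 4, 5, 6, 8, 9, 10, 12}
X ∖ (Z ∪ ((Y ∩ W)ᶜ ∖ ((Z ∩ W) ∩ Y))) = {7}
(X ∖ (Z ∪ ((Y ∩ W)ᶜ ∖ ((Z ∩ W) ∩ Y))))ᶜ = {1, 2, 3, 4, 5, 6, 8, 9, 10, 11, 12}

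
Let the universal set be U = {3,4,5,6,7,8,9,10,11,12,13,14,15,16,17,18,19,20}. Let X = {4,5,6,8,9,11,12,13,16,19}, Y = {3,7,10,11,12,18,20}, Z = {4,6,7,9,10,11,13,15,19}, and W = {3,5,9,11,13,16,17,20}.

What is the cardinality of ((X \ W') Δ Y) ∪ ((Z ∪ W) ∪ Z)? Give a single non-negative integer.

16

W' = {4,6,7,8,10,12,14,15,18,19}
X \ W' = {5,9,11,13,16}
(X \ W') Δ Y = {3,5,7,9,10,12,13,16,18,20}
Z ∪ W = {3,4,5,6,7,9,10,11,13,15,16,17,19,20}
(Z ∪ W) ∪ Z = {3,4,5,6,7,9,10,11,13,15,16,17,19,20}
((X \ W') Δ Y) ∪ ((Z ∪ W) ∪ Z) = {3,4,5,6,7,9,10,11,12,13,15,16,17,18,19,20}
|((X \ W') Δ Y) ∪ ((Z ∪ W) ∪ Z)| = 16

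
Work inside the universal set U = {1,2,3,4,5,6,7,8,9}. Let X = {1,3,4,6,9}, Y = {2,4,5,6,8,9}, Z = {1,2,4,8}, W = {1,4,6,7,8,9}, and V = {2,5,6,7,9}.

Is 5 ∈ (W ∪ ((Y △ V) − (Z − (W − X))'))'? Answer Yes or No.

5 ∈ Y and 5 ∈ V, so 5 ∉ Y △ V
5 ∉ W and 5 ∉ X, so 5 ∉ W − X
5 ∉ Z and 5 ∉ (W − X), so 5 ∉ Z − (W − X)
5 ∈ (Z − (W − X))' since 5 ∉ (Z − (W − X))
5 ∉ (Y △ V) and 5 ∈ (Z − (W − X))', so 5 ∉ (Y △ V) − (Z − (W − X))'
5 ∉ W and 5 ∉ ((Y △ V) − (Z − (W − X))'), so 5 ∉ W ∪ ((Y △ V) − (Z − (W − X))')
5 ∈ (W ∪ ((Y △ V) − (Z − (W − X))'))' since 5 ∉ (W ∪ ((Y △ V) − (Z − (W − X))'))

Yes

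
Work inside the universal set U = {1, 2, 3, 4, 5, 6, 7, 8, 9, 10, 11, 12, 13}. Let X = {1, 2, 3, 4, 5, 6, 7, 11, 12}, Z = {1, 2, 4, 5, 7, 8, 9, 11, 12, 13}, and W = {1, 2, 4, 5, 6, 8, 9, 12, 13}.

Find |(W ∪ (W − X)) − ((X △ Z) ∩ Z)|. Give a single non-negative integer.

6

W − X = {8, 9, 13}
W ∪ (W − X) = {1, 2, 4, 5, 6, 8, 9, 12, 13}
X △ Z = {3, 6, 8, 9, 13}
(X △ Z) ∩ Z = {8, 9, 13}
(W ∪ (W − X)) − ((X △ Z) ∩ Z) = {1, 2, 4, 5, 6, 12}
|(W ∪ (W − X)) − ((X △ Z) ∩ Z)| = 6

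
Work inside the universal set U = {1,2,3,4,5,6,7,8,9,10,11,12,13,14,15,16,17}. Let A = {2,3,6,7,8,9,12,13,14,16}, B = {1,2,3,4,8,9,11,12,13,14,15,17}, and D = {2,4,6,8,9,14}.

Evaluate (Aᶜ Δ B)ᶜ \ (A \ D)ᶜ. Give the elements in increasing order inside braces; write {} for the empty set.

{7,16}

Aᶜ = {1,4,5,10,11,15,17}
Aᶜ Δ B = {2,3,5,8,9,10,12,13,14}
(Aᶜ Δ B)ᶜ = {1,4,6,7,11,15,16,17}
A \ D = {3,7,12,13,16}
(A \ D)ᶜ = {1,2,4,5,6,8,9,10,11,14,15,17}
(Aᶜ Δ B)ᶜ \ (A \ D)ᶜ = {7,16}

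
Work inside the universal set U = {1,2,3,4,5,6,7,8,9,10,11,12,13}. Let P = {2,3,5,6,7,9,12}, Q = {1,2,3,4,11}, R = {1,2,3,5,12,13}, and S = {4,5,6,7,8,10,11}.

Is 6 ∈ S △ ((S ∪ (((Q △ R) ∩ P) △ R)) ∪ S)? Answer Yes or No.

No

6 ∉ Q and 6 ∉ R, so 6 ∉ Q △ R
6 ∉ (Q △ R) and 6 ∈ P, so 6 ∉ (Q △ R) ∩ P
6 ∉ ((Q △ R) ∩ P) and 6 ∉ R, so 6 ∉ ((Q △ R) ∩ P) △ R
6 ∈ S and 6 ∉ (((Q △ R) ∩ P) △ R), so 6 ∈ S ∪ (((Q △ R) ∩ P) △ R)
6 ∈ (S ∪ (((Q △ R) ∩ P) △ R)) and 6 ∈ S, so 6 ∈ (S ∪ (((Q △ R) ∩ P) △ R)) ∪ S
6 ∈ S and 6 ∈ ((S ∪ (((Q △ R) ∩ P) △ R)) ∪ S), so 6 ∉ S △ ((S ∪ (((Q △ R) ∩ P) △ R)) ∪ S)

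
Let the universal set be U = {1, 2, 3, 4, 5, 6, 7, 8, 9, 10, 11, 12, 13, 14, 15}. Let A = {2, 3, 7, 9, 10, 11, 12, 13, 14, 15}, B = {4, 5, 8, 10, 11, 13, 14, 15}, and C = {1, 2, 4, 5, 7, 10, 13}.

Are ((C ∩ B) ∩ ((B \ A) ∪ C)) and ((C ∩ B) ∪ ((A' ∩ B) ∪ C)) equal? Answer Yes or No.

C ∩ B = {4, 5, 10, 13}
B \ A = {4, 5, 8}
(B \ A) ∪ C = {1, 2, 4, 5, 7, 8, 10, 13}
(C ∩ B) ∩ ((B \ A) ∪ C) = {4, 5, 10, 13}
A' = {1, 4, 5, 6, 8}
A' ∩ B = {4, 5, 8}
(A' ∩ B) ∪ C = {1, 2, 4, 5, 7, 8, 10, 13}
(C ∩ B) ∪ ((A' ∩ B) ∪ C) = {1, 2, 4, 5, 7, 8, 10, 13}
1 ∈ (C ∩ B) ∪ ((A' ∩ B) ∪ C) but 1 ∉ (C ∩ B) ∩ ((B \ A) ∪ C), so they differ.

No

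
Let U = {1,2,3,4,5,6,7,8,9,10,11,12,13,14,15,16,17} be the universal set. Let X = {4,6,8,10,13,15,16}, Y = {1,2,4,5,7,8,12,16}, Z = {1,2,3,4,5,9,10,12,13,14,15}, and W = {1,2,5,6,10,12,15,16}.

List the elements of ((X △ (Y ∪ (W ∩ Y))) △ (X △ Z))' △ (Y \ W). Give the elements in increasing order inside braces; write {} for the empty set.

W ∩ Y = {1,2,5,12,16}
Y ∪ (W ∩ Y) = {1,2,4,5,7,8,12,16}
X △ (Y ∪ (W ∩ Y)) = {1,2,5,6,7,10,12,13,15}
X △ Z = {1,2,3,5,6,8,9,12,14,16}
(X △ (Y ∪ (W ∩ Y))) △ (X △ Z) = {3,7,8,9,10,13,14,15,16}
((X △ (Y ∪ (W ∩ Y))) △ (X △ Z))' = {1,2,4,5,6,11,12,17}
Y \ W = {4,7,8}
((X △ (Y ∪ (W ∩ Y))) △ (X △ Z))' △ (Y \ W) = {1,2,5,6,7,8,11,12,17}

{1,2,5,6,7,8,11,12,17}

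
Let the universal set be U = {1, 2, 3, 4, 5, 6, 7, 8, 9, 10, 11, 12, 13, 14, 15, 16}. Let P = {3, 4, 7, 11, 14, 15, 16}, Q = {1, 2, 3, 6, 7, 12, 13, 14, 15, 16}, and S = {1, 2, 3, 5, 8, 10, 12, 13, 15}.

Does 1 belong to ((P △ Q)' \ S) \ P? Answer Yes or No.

No

1 ∉ P and 1 ∈ Q, so 1 ∈ P △ Q
1 ∉ (P △ Q)' since 1 ∈ (P △ Q)
1 ∉ (P △ Q)' and 1 ∈ S, so 1 ∉ (P △ Q)' \ S
1 ∉ ((P △ Q)' \ S) and 1 ∉ P, so 1 ∉ ((P △ Q)' \ S) \ P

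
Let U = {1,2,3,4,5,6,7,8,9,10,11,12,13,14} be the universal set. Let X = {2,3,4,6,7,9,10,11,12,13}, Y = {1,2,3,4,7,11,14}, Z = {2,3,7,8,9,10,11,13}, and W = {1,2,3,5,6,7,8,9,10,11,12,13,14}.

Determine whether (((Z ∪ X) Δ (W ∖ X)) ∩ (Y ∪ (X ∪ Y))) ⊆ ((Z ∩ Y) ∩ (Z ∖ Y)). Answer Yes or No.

No

Z ∪ X = {2,3,4,6,7,8,9,10,11,12,13}
W ∖ X = {1,5,8,14}
(Z ∪ X) Δ (W ∖ X) = {1,2,3,4,5,6,7,9,10,11,12,13,14}
X ∪ Y = {1,2,3,4,6,7,9,10,11,12,13,14}
Y ∪ (X ∪ Y) = {1,2,3,4,6,7,9,10,11,12,13,14}
((Z ∪ X) Δ (W ∖ X)) ∩ (Y ∪ (X ∪ Y)) = {1,2,3,4,6,7,9,10,11,12,13,14}
Z ∩ Y = {2,3,7,11}
Z ∖ Y = {8,9,10,13}
(Z ∩ Y) ∩ (Z ∖ Y) = {}
1 ∈ ((Z ∪ X) Δ (W ∖ X)) ∩ (Y ∪ (X ∪ Y)) but 1 ∉ (Z ∩ Y) ∩ (Z ∖ Y), so the inclusion fails.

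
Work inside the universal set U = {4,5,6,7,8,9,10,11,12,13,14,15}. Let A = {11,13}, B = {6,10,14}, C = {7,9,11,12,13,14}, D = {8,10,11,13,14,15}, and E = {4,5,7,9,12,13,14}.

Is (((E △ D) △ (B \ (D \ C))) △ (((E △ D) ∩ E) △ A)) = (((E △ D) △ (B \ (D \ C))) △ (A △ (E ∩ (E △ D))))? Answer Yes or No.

E △ D = {4,5,7,8,9,10,11,12,15}
D \ C = {8,10,15}
B \ (D \ C) = {6,14}
(E △ D) △ (B \ (D \ C)) = {4,5,6,7,8,9,10,11,12,14,15}
(E △ D) ∩ E = {4,5,7,9,12}
((E △ D) ∩ E) △ A = {4,5,7,9,11,12,13}
((E △ D) △ (B \ (D \ C))) △ (((E △ D) ∩ E) △ A) = {6,8,10,13,14,15}
E ∩ (E △ D) = {4,5,7,9,12}
A △ (E ∩ (E △ D)) = {4,5,7,9,11,12,13}
((E △ D) △ (B \ (D \ C))) △ (A △ (E ∩ (E △ D))) = {6,8,10,13,14,15}
Both equal {6,8,10,13,14,15}, so ((E △ D) △ (B \ (D \ C))) △ (((E △ D) ∩ E) △ A) = ((E △ D) △ (B \ (D \ C))) △ (A △ (E ∩ (E △ D))).

Yes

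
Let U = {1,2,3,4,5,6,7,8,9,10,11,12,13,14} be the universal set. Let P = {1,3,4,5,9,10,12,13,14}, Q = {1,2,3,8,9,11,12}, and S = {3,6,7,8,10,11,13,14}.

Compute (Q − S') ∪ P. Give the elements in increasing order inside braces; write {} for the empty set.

{1,3,4,5,8,9,10,11,12,13,14}

S' = {1,2,4,5,9,12}
Q − S' = {3,8,11}
(Q − S') ∪ P = {1,3,4,5,8,9,10,11,12,13,14}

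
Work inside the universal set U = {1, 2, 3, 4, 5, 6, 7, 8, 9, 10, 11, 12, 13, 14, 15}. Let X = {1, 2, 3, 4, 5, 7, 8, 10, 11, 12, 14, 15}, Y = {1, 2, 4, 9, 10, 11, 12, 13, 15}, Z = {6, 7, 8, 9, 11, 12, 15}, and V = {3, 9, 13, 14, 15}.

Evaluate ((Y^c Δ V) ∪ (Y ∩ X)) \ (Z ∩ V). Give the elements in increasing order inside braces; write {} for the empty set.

Y^c = {3, 5, 6, 7, 8, 14}
Y^c Δ V = {5, 6, 7, 8, 9, 13, 15}
Y ∩ X = {1, 2, 4, 10, 11, 12, 15}
(Y^c Δ V) ∪ (Y ∩ X) = {1, 2, 4, 5, 6, 7, 8, 9, 10, 11, 12, 13, 15}
Z ∩ V = {9, 15}
((Y^c Δ V) ∪ (Y ∩ X)) \ (Z ∩ V) = {1, 2, 4, 5, 6, 7, 8, 10, 11, 12, 13}

{1, 2, 4, 5, 6, 7, 8, 10, 11, 12, 13}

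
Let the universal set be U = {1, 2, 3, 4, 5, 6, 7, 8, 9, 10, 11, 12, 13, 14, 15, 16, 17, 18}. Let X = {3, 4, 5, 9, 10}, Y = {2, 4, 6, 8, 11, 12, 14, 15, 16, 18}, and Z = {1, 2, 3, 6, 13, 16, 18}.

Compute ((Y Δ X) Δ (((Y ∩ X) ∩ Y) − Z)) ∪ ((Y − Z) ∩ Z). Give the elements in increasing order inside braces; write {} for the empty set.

Y Δ X = {2, 3, 5, 6, 8, 9, 10, 11, 12, 14, 15, 16, 18}
Y ∩ X = {4}
(Y ∩ X) ∩ Y = {4}
((Y ∩ X) ∩ Y) − Z = {4}
(Y Δ X) Δ (((Y ∩ X) ∩ Y) − Z) = {2, 3, 4, 5, 6, 8, 9, 10, 11, 12, 14, 15, 16, 18}
Y − Z = {4, 8, 11, 12, 14, 15}
(Y − Z) ∩ Z = {}
((Y Δ X) Δ (((Y ∩ X) ∩ Y) − Z)) ∪ ((Y − Z) ∩ Z) = {2, 3, 4, 5, 6, 8, 9, 10, 11, 12, 14, 15, 16, 18}

{2, 3, 4, 5, 6, 8, 9, 10, 11, 12, 14, 15, 16, 18}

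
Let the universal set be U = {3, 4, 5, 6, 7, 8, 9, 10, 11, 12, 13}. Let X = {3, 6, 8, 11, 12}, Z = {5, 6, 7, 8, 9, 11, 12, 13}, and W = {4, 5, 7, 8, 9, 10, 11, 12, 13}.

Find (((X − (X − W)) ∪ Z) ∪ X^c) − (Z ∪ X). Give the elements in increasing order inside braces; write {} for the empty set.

{4, 10}

X − W = {3, 6}
X − (X − W) = {8, 11, 12}
(X − (X − W)) ∪ Z = {5, 6, 7, 8, 9, 11, 12, 13}
X^c = {4, 5, 7, 9, 10, 13}
((X − (X − W)) ∪ Z) ∪ X^c = {4, 5, 6, 7, 8, 9, 10, 11, 12, 13}
Z ∪ X = {3, 5, 6, 7, 8, 9, 11, 12, 13}
(((X − (X − W)) ∪ Z) ∪ X^c) − (Z ∪ X) = {4, 10}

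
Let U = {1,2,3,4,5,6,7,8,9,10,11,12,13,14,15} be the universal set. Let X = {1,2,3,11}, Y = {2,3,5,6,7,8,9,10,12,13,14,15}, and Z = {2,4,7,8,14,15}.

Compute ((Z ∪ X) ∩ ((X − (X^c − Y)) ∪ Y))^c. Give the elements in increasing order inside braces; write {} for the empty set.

{4,5,6,9,10,12,13}

Z ∪ X = {1,2,3,4,7,8,11,14,15}
X^c = {4,5,6,7,8,9,10,12,13,14,15}
X^c − Y = {4}
X − (X^c − Y) = {1,2,3,11}
(X − (X^c − Y)) ∪ Y = {1,2,3,5,6,7,8,9,10,11,12,13,14,15}
(Z ∪ X) ∩ ((X − (X^c − Y)) ∪ Y) = {1,2,3,7,8,11,14,15}
((Z ∪ X) ∩ ((X − (X^c − Y)) ∪ Y))^c = {4,5,6,9,10,12,13}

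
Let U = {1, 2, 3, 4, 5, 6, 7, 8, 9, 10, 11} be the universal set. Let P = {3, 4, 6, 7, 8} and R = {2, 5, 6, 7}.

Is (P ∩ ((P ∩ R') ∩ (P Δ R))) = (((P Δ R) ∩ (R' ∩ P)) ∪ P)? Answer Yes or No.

R' = {1, 3, 4, 8, 9, 10, 11}
P ∩ R' = {3, 4, 8}
P Δ R = {2, 3, 4, 5, 8}
(P ∩ R') ∩ (P Δ R) = {3, 4, 8}
P ∩ ((P ∩ R') ∩ (P Δ R)) = {3, 4, 8}
R' ∩ P = {3, 4, 8}
(P Δ R) ∩ (R' ∩ P) = {3, 4, 8}
((P Δ R) ∩ (R' ∩ P)) ∪ P = {3, 4, 6, 7, 8}
6 ∈ ((P Δ R) ∩ (R' ∩ P)) ∪ P but 6 ∉ P ∩ ((P ∩ R') ∩ (P Δ R)), so they differ.

No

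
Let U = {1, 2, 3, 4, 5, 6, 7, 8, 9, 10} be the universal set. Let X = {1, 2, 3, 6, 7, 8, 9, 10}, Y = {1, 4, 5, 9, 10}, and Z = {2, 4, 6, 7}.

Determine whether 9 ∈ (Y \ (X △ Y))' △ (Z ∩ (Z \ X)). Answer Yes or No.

9 ∈ X and 9 ∈ Y, so 9 ∉ X △ Y
9 ∈ Y and 9 ∉ (X △ Y), so 9 ∈ Y \ (X △ Y)
9 ∉ (Y \ (X △ Y))' since 9 ∈ (Y \ (X △ Y))
9 ∉ Z and 9 ∈ X, so 9 ∉ Z \ X
9 ∉ Z and 9 ∉ (Z \ X), so 9 ∉ Z ∩ (Z \ X)
9 ∉ (Y \ (X △ Y))' and 9 ∉ (Z ∩ (Z \ X)), so 9 ∉ (Y \ (X △ Y))' △ (Z ∩ (Z \ X))

No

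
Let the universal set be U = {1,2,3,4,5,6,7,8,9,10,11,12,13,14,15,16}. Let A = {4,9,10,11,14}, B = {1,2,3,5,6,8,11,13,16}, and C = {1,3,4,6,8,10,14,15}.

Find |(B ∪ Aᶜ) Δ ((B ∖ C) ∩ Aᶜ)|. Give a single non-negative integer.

Aᶜ = {1,2,3,5,6,7,8,12,13,15,16}
B ∪ Aᶜ = {1,2,3,5,6,7,8,11,12,13,15,16}
B ∖ C = {2,5,11,13,16}
(B ∖ C) ∩ Aᶜ = {2,5,13,16}
(B ∪ Aᶜ) Δ ((B ∖ C) ∩ Aᶜ) = {1,3,6,7,8,11,12,15}
|(B ∪ Aᶜ) Δ ((B ∖ C) ∩ Aᶜ)| = 8

8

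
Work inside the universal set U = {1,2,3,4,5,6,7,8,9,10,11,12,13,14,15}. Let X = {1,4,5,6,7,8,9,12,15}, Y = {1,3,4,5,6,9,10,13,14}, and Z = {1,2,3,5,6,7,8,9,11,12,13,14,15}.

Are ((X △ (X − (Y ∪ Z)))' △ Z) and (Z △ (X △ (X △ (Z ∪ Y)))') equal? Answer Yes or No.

No

Y ∪ Z = {1,2,3,4,5,6,7,8,9,10,11,12,13,14,15}
X − (Y ∪ Z) = {}
X △ (X − (Y ∪ Z)) = {1,4,5,6,7,8,9,12,15}
(X △ (X − (Y ∪ Z)))' = {2,3,10,11,13,14}
(X △ (X − (Y ∪ Z)))' △ Z = {1,5,6,7,8,9,10,12,15}
Z ∪ Y = {1,2,3,4,5,6,7,8,9,10,11,12,13,14,15}
X △ (Z ∪ Y) = {2,3,10,11,13,14}
X △ (X △ (Z ∪ Y)) = {1,2,3,4,5,6,7,8,9,10,11,12,13,14,15}
(X △ (X △ (Z ∪ Y)))' = {}
Z △ (X △ (X △ (Z ∪ Y)))' = {1,2,3,5,6,7,8,9,11,12,13,14,15}
2 ∈ Z △ (X △ (X △ (Z ∪ Y)))' but 2 ∉ (X △ (X − (Y ∪ Z)))' △ Z, so they differ.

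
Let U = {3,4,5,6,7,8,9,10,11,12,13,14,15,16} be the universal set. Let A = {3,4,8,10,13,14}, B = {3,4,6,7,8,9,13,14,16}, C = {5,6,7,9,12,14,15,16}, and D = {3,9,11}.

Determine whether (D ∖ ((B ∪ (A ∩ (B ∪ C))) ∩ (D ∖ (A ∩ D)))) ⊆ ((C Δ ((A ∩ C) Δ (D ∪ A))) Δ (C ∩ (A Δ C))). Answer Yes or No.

Yes

B ∪ C = {3,4,5,6,7,8,9,12,13,14,15,16}
A ∩ (B ∪ C) = {3,4,8,13,14}
B ∪ (A ∩ (B ∪ C)) = {3,4,6,7,8,9,13,14,16}
A ∩ D = {3}
D ∖ (A ∩ D) = {9,11}
(B ∪ (A ∩ (B ∪ C))) ∩ (D ∖ (A ∩ D)) = {9}
D ∖ ((B ∪ (A ∩ (B ∪ C))) ∩ (D ∖ (A ∩ D))) = {3,11}
A ∩ C = {14}
D ∪ A = {3,4,8,9,10,11,13,14}
(A ∩ C) Δ (D ∪ A) = {3,4,8,9,10,11,13}
C Δ ((A ∩ C) Δ (D ∪ A)) = {3,4,5,6,7,8,10,11,12,13,14,15,16}
A Δ C = {3,4,5,6,7,8,9,10,12,13,15,16}
C ∩ (A Δ C) = {5,6,7,9,12,15,16}
(C Δ ((A ∩ C) Δ (D ∪ A))) Δ (C ∩ (A Δ C)) = {3,4,8,9,10,11,13,14}
Every element of {3,11} is in {3,4,8,9,10,11,13,14}, so D ∖ ((B ∪ (A ∩ (B ∪ C))) ∩ (D ∖ (A ∩ D))) ⊆ (C Δ ((A ∩ C) Δ (D ∪ A))) Δ (C ∩ (A Δ C)).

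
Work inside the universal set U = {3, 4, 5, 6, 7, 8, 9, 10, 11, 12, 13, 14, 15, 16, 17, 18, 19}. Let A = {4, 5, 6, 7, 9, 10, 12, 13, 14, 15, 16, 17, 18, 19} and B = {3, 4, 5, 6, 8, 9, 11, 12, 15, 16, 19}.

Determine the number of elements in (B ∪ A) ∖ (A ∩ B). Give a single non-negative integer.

9

B ∪ A = {3, 4, 5, 6, 7, 8, 9, 10, 11, 12, 13, 14, 15, 16, 17, 18, 19}
A ∩ B = {4, 5, 6, 9, 12, 15, 16, 19}
(B ∪ A) ∖ (A ∩ B) = {3, 7, 8, 10, 11, 13, 14, 17, 18}
|(B ∪ A) ∖ (A ∩ B)| = 9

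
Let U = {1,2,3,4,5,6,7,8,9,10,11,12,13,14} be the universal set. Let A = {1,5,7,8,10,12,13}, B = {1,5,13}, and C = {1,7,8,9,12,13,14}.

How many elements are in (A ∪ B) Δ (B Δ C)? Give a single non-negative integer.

5

A ∪ B = {1,5,7,8,10,12,13}
B Δ C = {5,7,8,9,12,14}
(A ∪ B) Δ (B Δ C) = {1,9,10,13,14}
|(A ∪ B) Δ (B Δ C)| = 5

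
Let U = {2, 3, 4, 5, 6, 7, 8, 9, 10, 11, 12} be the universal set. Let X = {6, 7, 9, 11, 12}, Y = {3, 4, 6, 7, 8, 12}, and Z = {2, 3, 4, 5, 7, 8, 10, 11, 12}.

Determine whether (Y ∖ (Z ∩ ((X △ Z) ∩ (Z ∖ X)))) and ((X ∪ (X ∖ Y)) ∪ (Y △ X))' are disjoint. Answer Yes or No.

Yes

X △ Z = {2, 3, 4, 5, 6, 8, 9, 10}
Z ∖ X = {2, 3, 4, 5, 8, 10}
(X △ Z) ∩ (Z ∖ X) = {2, 3, 4, 5, 8, 10}
Z ∩ ((X △ Z) ∩ (Z ∖ X)) = {2, 3, 4, 5, 8, 10}
Y ∖ (Z ∩ ((X △ Z) ∩ (Z ∖ X))) = {6, 7, 12}
X ∖ Y = {9, 11}
X ∪ (X ∖ Y) = {6, 7, 9, 11, 12}
Y △ X = {3, 4, 8, 9, 11}
(X ∪ (X ∖ Y)) ∪ (Y △ X) = {3, 4, 6, 7, 8, 9, 11, 12}
((X ∪ (X ∖ Y)) ∪ (Y △ X))' = {2, 5, 10}
{6, 7, 12} and {2, 5, 10} share no elements.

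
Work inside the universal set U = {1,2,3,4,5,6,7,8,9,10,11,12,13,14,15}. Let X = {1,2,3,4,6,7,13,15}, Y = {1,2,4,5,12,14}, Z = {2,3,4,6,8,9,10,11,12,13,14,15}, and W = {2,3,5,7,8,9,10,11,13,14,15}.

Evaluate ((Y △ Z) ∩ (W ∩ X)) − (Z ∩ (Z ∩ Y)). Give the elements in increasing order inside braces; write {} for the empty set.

{3,13,15}

Y △ Z = {1,3,5,6,8,9,10,11,13,15}
W ∩ X = {2,3,7,13,15}
(Y △ Z) ∩ (W ∩ X) = {3,13,15}
Z ∩ Y = {2,4,12,14}
Z ∩ (Z ∩ Y) = {2,4,12,14}
((Y △ Z) ∩ (W ∩ X)) − (Z ∩ (Z ∩ Y)) = {3,13,15}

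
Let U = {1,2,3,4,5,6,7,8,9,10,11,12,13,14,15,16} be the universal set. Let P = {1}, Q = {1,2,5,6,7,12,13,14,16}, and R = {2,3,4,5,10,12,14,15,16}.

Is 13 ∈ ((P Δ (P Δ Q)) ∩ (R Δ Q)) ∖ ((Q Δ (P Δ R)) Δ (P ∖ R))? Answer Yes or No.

No

13 ∉ P and 13 ∈ Q, so 13 ∈ P Δ Q
13 ∉ P and 13 ∈ (P Δ Q), so 13 ∈ P Δ (P Δ Q)
13 ∉ R and 13 ∈ Q, so 13 ∈ R Δ Q
13 ∈ (P Δ (P Δ Q)) and 13 ∈ (R Δ Q), so 13 ∈ (P Δ (P Δ Q)) ∩ (R Δ Q)
13 ∉ P and 13 ∉ R, so 13 ∉ P Δ R
13 ∈ Q and 13 ∉ (P Δ R), so 13 ∈ Q Δ (P Δ R)
13 ∉ P and 13 ∉ R, so 13 ∉ P ∖ R
13 ∈ (Q Δ (P Δ R)) and 13 ∉ (P ∖ R), so 13 ∈ (Q Δ (P Δ R)) Δ (P ∖ R)
13 ∈ ((P Δ (P Δ Q)) ∩ (R Δ Q)) and 13 ∈ ((Q Δ (P Δ R)) Δ (P ∖ R)), so 13 ∉ ((P Δ (P Δ Q)) ∩ (R Δ Q)) ∖ ((Q Δ (P Δ R)) Δ (P ∖ R))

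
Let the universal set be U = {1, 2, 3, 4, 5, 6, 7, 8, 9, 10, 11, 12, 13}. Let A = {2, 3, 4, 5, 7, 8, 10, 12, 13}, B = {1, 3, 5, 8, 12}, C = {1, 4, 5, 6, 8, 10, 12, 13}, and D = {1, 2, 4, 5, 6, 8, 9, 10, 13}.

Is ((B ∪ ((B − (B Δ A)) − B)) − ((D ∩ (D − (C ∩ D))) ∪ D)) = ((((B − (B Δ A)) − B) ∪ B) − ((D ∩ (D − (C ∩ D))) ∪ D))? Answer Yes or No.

B Δ A = {1, 2, 4, 7, 10, 13}
B − (B Δ A) = {3, 5, 8, 12}
(B − (B Δ A)) − B = {}
B ∪ ((B − (B Δ A)) − B) = {1, 3, 5, 8, 12}
C ∩ D = {1, 4, 5, 6, 8, 10, 13}
D − (C ∩ D) = {2, 9}
D ∩ (D − (C ∩ D)) = {2, 9}
(D ∩ (D − (C ∩ D))) ∪ D = {1, 2, 4, 5, 6, 8, 9, 10, 13}
(B ∪ ((B − (B Δ A)) − B)) − ((D ∩ (D − (C ∩ D))) ∪ D) = {3, 12}
((B − (B Δ A)) − B) ∪ B = {1, 3, 5, 8, 12}
(((B − (B Δ A)) − B) ∪ B) − ((D ∩ (D − (C ∩ D))) ∪ D) = {3, 12}
Both equal {3, 12}, so (B ∪ ((B − (B Δ A)) − B)) − ((D ∩ (D − (C ∩ D))) ∪ D) = (((B − (B Δ A)) − B) ∪ B) − ((D ∩ (D − (C ∩ D))) ∪ D).

Yes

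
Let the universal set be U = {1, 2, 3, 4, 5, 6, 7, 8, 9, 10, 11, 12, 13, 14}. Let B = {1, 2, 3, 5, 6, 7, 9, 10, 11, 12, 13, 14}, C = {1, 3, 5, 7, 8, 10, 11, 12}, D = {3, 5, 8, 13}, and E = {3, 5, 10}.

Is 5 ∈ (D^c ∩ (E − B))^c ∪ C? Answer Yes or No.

Yes

5 ∈ D, so 5 ∉ D^c
5 ∈ E and 5 ∈ B, so 5 ∉ E − B
5 ∉ D^c and 5 ∉ (E − B), so 5 ∉ D^c ∩ (E − B)
5 ∈ (D^c ∩ (E − B))^c since 5 ∉ (D^c ∩ (E − B))
5 ∈ (D^c ∩ (E − B))^c and 5 ∈ C, so 5 ∈ (D^c ∩ (E − B))^c ∪ C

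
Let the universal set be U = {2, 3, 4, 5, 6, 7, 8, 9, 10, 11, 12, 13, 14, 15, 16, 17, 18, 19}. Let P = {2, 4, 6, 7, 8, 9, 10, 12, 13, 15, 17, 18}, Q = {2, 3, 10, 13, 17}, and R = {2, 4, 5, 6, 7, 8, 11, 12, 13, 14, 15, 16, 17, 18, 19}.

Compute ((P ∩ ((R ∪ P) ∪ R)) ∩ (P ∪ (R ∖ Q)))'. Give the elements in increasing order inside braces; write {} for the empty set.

{3, 5, 11, 14, 16, 19}

R ∪ P = {2, 4, 5, 6, 7, 8, 9, 10, 11, 12, 13, 14, 15, 16, 17, 18, 19}
(R ∪ P) ∪ R = {2, 4, 5, 6, 7, 8, 9, 10, 11, 12, 13, 14, 15, 16, 17, 18, 19}
P ∩ ((R ∪ P) ∪ R) = {2, 4, 6, 7, 8, 9, 10, 12, 13, 15, 17, 18}
R ∖ Q = {4, 5, 6, 7, 8, 11, 12, 14, 15, 16, 18, 19}
P ∪ (R ∖ Q) = {2, 4, 5, 6, 7, 8, 9, 10, 11, 12, 13, 14, 15, 16, 17, 18, 19}
(P ∩ ((R ∪ P) ∪ R)) ∩ (P ∪ (R ∖ Q)) = {2, 4, 6, 7, 8, 9, 10, 12, 13, 15, 17, 18}
((P ∩ ((R ∪ P) ∪ R)) ∩ (P ∪ (R ∖ Q)))' = {3, 5, 11, 14, 16, 19}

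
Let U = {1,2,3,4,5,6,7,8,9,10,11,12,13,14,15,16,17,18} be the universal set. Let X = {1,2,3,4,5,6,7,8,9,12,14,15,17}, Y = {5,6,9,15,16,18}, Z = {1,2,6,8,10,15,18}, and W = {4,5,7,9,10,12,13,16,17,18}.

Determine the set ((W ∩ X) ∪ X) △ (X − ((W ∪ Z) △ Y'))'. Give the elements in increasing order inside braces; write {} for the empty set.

{1,2,4,7,8,10,11,12,13,16,17,18}

W ∩ X = {4,5,7,9,12,17}
(W ∩ X) ∪ X = {1,2,3,4,5,6,7,8,9,12,14,15,17}
W ∪ Z = {1,2,4,5,6,7,8,9,10,12,13,15,16,17,18}
Y' = {1,2,3,4,7,8,10,11,12,13,14,17}
(W ∪ Z) △ Y' = {3,5,6,9,11,14,15,16,18}
X − ((W ∪ Z) △ Y') = {1,2,4,7,8,12,17}
(X − ((W ∪ Z) △ Y'))' = {3,5,6,9,10,11,13,14,15,16,18}
((W ∩ X) ∪ X) △ (X − ((W ∪ Z) △ Y'))' = {1,2,4,7,8,10,11,12,13,16,17,18}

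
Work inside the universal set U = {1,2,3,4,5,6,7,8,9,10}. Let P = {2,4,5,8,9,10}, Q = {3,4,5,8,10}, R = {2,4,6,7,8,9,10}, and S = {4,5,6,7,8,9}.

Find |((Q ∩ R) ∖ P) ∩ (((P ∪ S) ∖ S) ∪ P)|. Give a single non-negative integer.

0

Q ∩ R = {4,8,10}
(Q ∩ R) ∖ P = {}
P ∪ S = {2,4,5,6,7,8,9,10}
(P ∪ S) ∖ S = {2,10}
((P ∪ S) ∖ S) ∪ P = {2,4,5,8,9,10}
((Q ∩ R) ∖ P) ∩ (((P ∪ S) ∖ S) ∪ P) = {}
|((Q ∩ R) ∖ P) ∩ (((P ∪ S) ∖ S) ∪ P)| = 0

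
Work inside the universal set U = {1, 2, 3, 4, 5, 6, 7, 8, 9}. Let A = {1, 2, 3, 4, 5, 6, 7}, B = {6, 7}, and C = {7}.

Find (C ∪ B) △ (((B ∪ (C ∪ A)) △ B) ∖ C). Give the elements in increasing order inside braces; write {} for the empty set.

C ∪ B = {6, 7}
C ∪ A = {1, 2, 3, 4, 5, 6, 7}
B ∪ (C ∪ A) = {1, 2, 3, 4, 5, 6, 7}
(B ∪ (C ∪ A)) △ B = {1, 2, 3, 4, 5}
((B ∪ (C ∪ A)) △ B) ∖ C = {1, 2, 3, 4, 5}
(C ∪ B) △ (((B ∪ (C ∪ A)) △ B) ∖ C) = {1, 2, 3, 4, 5, 6, 7}

{1, 2, 3, 4, 5, 6, 7}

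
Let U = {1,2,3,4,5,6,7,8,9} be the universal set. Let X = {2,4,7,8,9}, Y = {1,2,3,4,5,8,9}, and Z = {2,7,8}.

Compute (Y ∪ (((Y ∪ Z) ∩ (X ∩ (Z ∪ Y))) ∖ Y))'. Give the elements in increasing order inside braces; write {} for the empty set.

{6}

Y ∪ Z = {1,2,3,4,5,7,8,9}
Z ∪ Y = {1,2,3,4,5,7,8,9}
X ∩ (Z ∪ Y) = {2,4,7,8,9}
(Y ∪ Z) ∩ (X ∩ (Z ∪ Y)) = {2,4,7,8,9}
((Y ∪ Z) ∩ (X ∩ (Z ∪ Y))) ∖ Y = {7}
Y ∪ (((Y ∪ Z) ∩ (X ∩ (Z ∪ Y))) ∖ Y) = {1,2,3,4,5,7,8,9}
(Y ∪ (((Y ∪ Z) ∩ (X ∩ (Z ∪ Y))) ∖ Y))' = {6}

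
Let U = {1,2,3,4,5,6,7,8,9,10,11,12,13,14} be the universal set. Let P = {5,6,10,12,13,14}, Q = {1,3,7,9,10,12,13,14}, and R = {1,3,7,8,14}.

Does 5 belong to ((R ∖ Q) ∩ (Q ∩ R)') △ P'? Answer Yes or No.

No

5 ∉ R and 5 ∉ Q, so 5 ∉ R ∖ Q
5 ∉ Q and 5 ∉ R, so 5 ∉ Q ∩ R
5 ∈ (Q ∩ R)' since 5 ∉ (Q ∩ R)
5 ∉ (R ∖ Q) and 5 ∈ (Q ∩ R)', so 5 ∉ (R ∖ Q) ∩ (Q ∩ R)'
5 ∈ P, so 5 ∉ P'
5 ∉ ((R ∖ Q) ∩ (Q ∩ R)') and 5 ∉ P', so 5 ∉ ((R ∖ Q) ∩ (Q ∩ R)') △ P'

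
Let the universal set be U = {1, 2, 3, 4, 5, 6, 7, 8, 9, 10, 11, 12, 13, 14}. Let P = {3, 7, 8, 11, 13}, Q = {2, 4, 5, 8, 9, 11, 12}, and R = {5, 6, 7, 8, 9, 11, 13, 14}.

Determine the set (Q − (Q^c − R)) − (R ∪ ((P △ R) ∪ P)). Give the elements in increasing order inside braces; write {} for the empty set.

Q^c = {1, 3, 6, 7, 10, 13, 14}
Q^c − R = {1, 3, 10}
Q − (Q^c − R) = {2, 4, 5, 8, 9, 11, 12}
P △ R = {3, 5, 6, 9, 14}
(P △ R) ∪ P = {3, 5, 6, 7, 8, 9, 11, 13, 14}
R ∪ ((P △ R) ∪ P) = {3, 5, 6, 7, 8, 9, 11, 13, 14}
(Q − (Q^c − R)) − (R ∪ ((P △ R) ∪ P)) = {2, 4, 12}

{2, 4, 12}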